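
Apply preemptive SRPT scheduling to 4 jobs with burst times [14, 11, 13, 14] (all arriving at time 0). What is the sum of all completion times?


Since all jobs arrive at t=0, SRPT equals SPT ordering.
SPT order: [11, 13, 14, 14]
Completion times:
  Job 1: p=11, C=11
  Job 2: p=13, C=24
  Job 3: p=14, C=38
  Job 4: p=14, C=52
Total completion time = 11 + 24 + 38 + 52 = 125

125


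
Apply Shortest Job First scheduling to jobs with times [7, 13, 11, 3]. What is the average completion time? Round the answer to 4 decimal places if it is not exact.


SJF order (ascending): [3, 7, 11, 13]
Completion times:
  Job 1: burst=3, C=3
  Job 2: burst=7, C=10
  Job 3: burst=11, C=21
  Job 4: burst=13, C=34
Average completion = 68/4 = 17.0

17.0


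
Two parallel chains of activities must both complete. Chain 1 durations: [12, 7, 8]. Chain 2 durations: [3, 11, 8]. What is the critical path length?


Path A total = 12 + 7 + 8 = 27
Path B total = 3 + 11 + 8 = 22
Critical path = longest path = max(27, 22) = 27

27


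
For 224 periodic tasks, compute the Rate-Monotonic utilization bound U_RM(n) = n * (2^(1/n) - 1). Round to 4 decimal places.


Compute 2^(1/224) = 1.0030991997
Subtract 1: 1.0030991997 - 1 = 0.0030991997
Multiply by n: 224 * 0.0030991997 = 0.6942207328
Round to 4 dp: 0.6942

0.6942


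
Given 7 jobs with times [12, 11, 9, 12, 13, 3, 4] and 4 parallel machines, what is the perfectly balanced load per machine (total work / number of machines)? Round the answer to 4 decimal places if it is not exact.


Total processing time = 12 + 11 + 9 + 12 + 13 + 3 + 4 = 64
Number of machines = 4
Ideal balanced load = 64 / 4 = 16.0

16.0


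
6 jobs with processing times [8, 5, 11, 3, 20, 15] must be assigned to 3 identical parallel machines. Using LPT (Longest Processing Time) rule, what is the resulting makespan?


Sort jobs in decreasing order (LPT): [20, 15, 11, 8, 5, 3]
Assign each job to the least loaded machine:
  Machine 1: jobs [20], load = 20
  Machine 2: jobs [15, 5], load = 20
  Machine 3: jobs [11, 8, 3], load = 22
Makespan = max load = 22

22


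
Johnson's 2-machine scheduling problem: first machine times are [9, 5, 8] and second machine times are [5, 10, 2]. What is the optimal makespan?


Apply Johnson's rule:
  Group 1 (a <= b): [(2, 5, 10)]
  Group 2 (a > b): [(1, 9, 5), (3, 8, 2)]
Optimal job order: [2, 1, 3]
Schedule:
  Job 2: M1 done at 5, M2 done at 15
  Job 1: M1 done at 14, M2 done at 20
  Job 3: M1 done at 22, M2 done at 24
Makespan = 24

24


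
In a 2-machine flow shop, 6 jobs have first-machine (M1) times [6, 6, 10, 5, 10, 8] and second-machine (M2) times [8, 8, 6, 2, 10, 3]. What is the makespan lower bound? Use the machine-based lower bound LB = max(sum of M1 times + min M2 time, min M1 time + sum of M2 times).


LB1 = sum(M1 times) + min(M2 times) = 45 + 2 = 47
LB2 = min(M1 times) + sum(M2 times) = 5 + 37 = 42
Lower bound = max(LB1, LB2) = max(47, 42) = 47

47


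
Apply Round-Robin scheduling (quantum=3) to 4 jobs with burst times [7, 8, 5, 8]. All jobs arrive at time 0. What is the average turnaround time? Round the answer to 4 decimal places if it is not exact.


Time quantum = 3
Execution trace:
  J1 runs 3 units, time = 3
  J2 runs 3 units, time = 6
  J3 runs 3 units, time = 9
  J4 runs 3 units, time = 12
  J1 runs 3 units, time = 15
  J2 runs 3 units, time = 18
  J3 runs 2 units, time = 20
  J4 runs 3 units, time = 23
  J1 runs 1 units, time = 24
  J2 runs 2 units, time = 26
  J4 runs 2 units, time = 28
Finish times: [24, 26, 20, 28]
Average turnaround = 98/4 = 24.5

24.5


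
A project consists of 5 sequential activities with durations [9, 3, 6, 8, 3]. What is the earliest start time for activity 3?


Activity 3 starts after activities 1 through 2 complete.
Predecessor durations: [9, 3]
ES = 9 + 3 = 12

12


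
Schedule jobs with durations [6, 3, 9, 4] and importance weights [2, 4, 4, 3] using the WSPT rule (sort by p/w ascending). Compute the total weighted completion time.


Compute p/w ratios and sort ascending (WSPT): [(3, 4), (4, 3), (9, 4), (6, 2)]
Compute weighted completion times:
  Job (p=3,w=4): C=3, w*C=4*3=12
  Job (p=4,w=3): C=7, w*C=3*7=21
  Job (p=9,w=4): C=16, w*C=4*16=64
  Job (p=6,w=2): C=22, w*C=2*22=44
Total weighted completion time = 141

141


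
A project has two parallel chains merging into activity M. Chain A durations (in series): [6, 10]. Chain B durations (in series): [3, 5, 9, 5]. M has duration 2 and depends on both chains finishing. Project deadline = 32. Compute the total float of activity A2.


Forward pass: ES(A2) = sum of predecessors on chain A = 6
EF = ES + duration = 6 + 10 = 16
Backward pass: LF(M) = deadline = 32; LS(M) = 32 - 2 = 30
LF(A2) = LS(M) - sum(successors on chain A) = 30 - 0 = 30
LS = LF - duration = 30 - 10 = 20
Total float = LS - ES = 20 - 6 = 14

14


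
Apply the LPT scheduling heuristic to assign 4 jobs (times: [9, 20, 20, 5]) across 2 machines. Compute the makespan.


Sort jobs in decreasing order (LPT): [20, 20, 9, 5]
Assign each job to the least loaded machine:
  Machine 1: jobs [20, 9], load = 29
  Machine 2: jobs [20, 5], load = 25
Makespan = max load = 29

29


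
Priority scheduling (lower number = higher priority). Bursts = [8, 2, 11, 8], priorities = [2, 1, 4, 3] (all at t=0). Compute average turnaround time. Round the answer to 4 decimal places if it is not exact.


Sort by priority (ascending = highest first):
Order: [(1, 2), (2, 8), (3, 8), (4, 11)]
Completion times:
  Priority 1, burst=2, C=2
  Priority 2, burst=8, C=10
  Priority 3, burst=8, C=18
  Priority 4, burst=11, C=29
Average turnaround = 59/4 = 14.75

14.75


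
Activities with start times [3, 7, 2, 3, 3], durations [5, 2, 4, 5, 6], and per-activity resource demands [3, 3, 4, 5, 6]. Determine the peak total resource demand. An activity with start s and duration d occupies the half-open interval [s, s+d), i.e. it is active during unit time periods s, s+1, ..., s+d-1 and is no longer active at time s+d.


Each activity i is active on [start_i, start_i + duration_i).
Compute total resource usage per time slot:
  t=0: active resources = [], total = 0
  t=1: active resources = [], total = 0
  t=2: active resources = [4], total = 4
  t=3: active resources = [3, 4, 5, 6], total = 18
  t=4: active resources = [3, 4, 5, 6], total = 18
  t=5: active resources = [3, 4, 5, 6], total = 18
  t=6: active resources = [3, 5, 6], total = 14
  t=7: active resources = [3, 3, 5, 6], total = 17
  t=8: active resources = [3, 6], total = 9
Peak resource demand = 18

18


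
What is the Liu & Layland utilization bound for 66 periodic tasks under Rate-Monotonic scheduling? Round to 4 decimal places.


Compute 2^(1/66) = 1.0105575720
Subtract 1: 1.0105575720 - 1 = 0.0105575720
Multiply by n: 66 * 0.0105575720 = 0.6967997520
Round to 4 dp: 0.6968

0.6968


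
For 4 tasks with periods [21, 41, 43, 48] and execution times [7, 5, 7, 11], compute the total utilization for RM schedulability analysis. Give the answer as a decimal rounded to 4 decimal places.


Compute individual utilizations (exact fractions):
  Task 1: C/T = 7/21 = 1/3 (approx. 0.3333)
  Task 2: C/T = 5/41 (approx. 0.122)
  Task 3: C/T = 7/43 (approx. 0.1628)
  Task 4: C/T = 11/48 (approx. 0.2292)
Total utilization U = 1/3 + 5/41 + 7/43 + 11/48 = 23899/28208
Rounded to 4 decimal places: U = 0.8472
RM (Liu & Layland) bound for 4 tasks = 0.756828; compare with U = 23899/28208 (approx. 0.847242)
bound < U <= 1, so the RM sufficient condition is not met (inconclusive; an exact test such as response-time analysis is needed).

0.8472


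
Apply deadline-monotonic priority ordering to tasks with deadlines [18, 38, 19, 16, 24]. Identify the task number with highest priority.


Sort tasks by relative deadline (ascending):
  Task 4: deadline = 16
  Task 1: deadline = 18
  Task 3: deadline = 19
  Task 5: deadline = 24
  Task 2: deadline = 38
Priority order (highest first): [4, 1, 3, 5, 2]
Highest priority task = 4

4


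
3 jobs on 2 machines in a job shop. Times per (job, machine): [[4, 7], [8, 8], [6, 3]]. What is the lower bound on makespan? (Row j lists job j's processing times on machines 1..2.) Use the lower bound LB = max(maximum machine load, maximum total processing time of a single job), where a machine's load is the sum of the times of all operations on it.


Machine loads:
  Machine 1: 4 + 8 + 6 = 18
  Machine 2: 7 + 8 + 3 = 18
Max machine load = 18
Job totals:
  Job 1: 11
  Job 2: 16
  Job 3: 9
Max job total = 16
Lower bound = max(18, 16) = 18

18


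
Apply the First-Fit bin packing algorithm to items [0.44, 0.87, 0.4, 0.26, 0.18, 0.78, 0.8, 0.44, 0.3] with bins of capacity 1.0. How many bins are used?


Place items sequentially using First-Fit:
  Item 0.44 -> new Bin 1
  Item 0.87 -> new Bin 2
  Item 0.4 -> Bin 1 (now 0.84)
  Item 0.26 -> new Bin 3
  Item 0.18 -> Bin 3 (now 0.44)
  Item 0.78 -> new Bin 4
  Item 0.8 -> new Bin 5
  Item 0.44 -> Bin 3 (now 0.88)
  Item 0.3 -> new Bin 6
Total bins used = 6

6


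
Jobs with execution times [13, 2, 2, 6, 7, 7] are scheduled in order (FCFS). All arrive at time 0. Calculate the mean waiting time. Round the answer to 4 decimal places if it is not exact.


FCFS order (as given): [13, 2, 2, 6, 7, 7]
Waiting times:
  Job 1: wait = 0
  Job 2: wait = 13
  Job 3: wait = 15
  Job 4: wait = 17
  Job 5: wait = 23
  Job 6: wait = 30
Sum of waiting times = 98
Average waiting time = 98/6 = 16.3333

16.3333


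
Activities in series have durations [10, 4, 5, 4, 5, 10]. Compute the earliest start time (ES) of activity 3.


Activity 3 starts after activities 1 through 2 complete.
Predecessor durations: [10, 4]
ES = 10 + 4 = 14

14


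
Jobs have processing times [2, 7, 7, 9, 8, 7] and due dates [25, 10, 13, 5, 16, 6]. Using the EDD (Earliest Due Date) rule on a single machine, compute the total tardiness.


Sort by due date (EDD order): [(9, 5), (7, 6), (7, 10), (7, 13), (8, 16), (2, 25)]
Compute completion times and tardiness:
  Job 1: p=9, d=5, C=9, tardiness=max(0,9-5)=4
  Job 2: p=7, d=6, C=16, tardiness=max(0,16-6)=10
  Job 3: p=7, d=10, C=23, tardiness=max(0,23-10)=13
  Job 4: p=7, d=13, C=30, tardiness=max(0,30-13)=17
  Job 5: p=8, d=16, C=38, tardiness=max(0,38-16)=22
  Job 6: p=2, d=25, C=40, tardiness=max(0,40-25)=15
Total tardiness = 81

81


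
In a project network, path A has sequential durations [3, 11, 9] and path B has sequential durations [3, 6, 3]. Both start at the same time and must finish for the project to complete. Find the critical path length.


Path A total = 3 + 11 + 9 = 23
Path B total = 3 + 6 + 3 = 12
Critical path = longest path = max(23, 12) = 23

23


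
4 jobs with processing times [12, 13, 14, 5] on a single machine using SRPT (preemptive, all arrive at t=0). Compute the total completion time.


Since all jobs arrive at t=0, SRPT equals SPT ordering.
SPT order: [5, 12, 13, 14]
Completion times:
  Job 1: p=5, C=5
  Job 2: p=12, C=17
  Job 3: p=13, C=30
  Job 4: p=14, C=44
Total completion time = 5 + 17 + 30 + 44 = 96

96


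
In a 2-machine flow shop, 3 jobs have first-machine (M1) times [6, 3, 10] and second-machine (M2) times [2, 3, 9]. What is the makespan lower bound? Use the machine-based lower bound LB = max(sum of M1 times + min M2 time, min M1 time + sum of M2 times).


LB1 = sum(M1 times) + min(M2 times) = 19 + 2 = 21
LB2 = min(M1 times) + sum(M2 times) = 3 + 14 = 17
Lower bound = max(LB1, LB2) = max(21, 17) = 21

21


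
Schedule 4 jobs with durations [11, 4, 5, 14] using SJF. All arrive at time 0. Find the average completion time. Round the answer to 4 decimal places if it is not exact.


SJF order (ascending): [4, 5, 11, 14]
Completion times:
  Job 1: burst=4, C=4
  Job 2: burst=5, C=9
  Job 3: burst=11, C=20
  Job 4: burst=14, C=34
Average completion = 67/4 = 16.75

16.75


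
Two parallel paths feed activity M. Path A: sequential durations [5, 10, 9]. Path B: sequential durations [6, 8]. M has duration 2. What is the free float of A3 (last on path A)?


ES(A3) = sum of predecessors on chain A = 15
EF(A3) = ES + duration = 15 + 9 = 24
Successor of A3 is M. ES(M) = max(sum(A), sum(B)) = max(24, 14) = 24
Free float = ES(successor) - EF(current) = 24 - 24 = 0

0


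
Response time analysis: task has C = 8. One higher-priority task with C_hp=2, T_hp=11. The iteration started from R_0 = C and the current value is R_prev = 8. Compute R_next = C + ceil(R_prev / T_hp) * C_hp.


R_next = C + ceil(R_prev / T_hp) * C_hp
ceil(8 / 11) = ceil(0.7273) = 1
Interference = 1 * 2 = 2
R_next = 8 + 2 = 10

10


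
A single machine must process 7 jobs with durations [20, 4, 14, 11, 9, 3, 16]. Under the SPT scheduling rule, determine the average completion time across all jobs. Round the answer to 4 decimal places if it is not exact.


Sort jobs by processing time (SPT order): [3, 4, 9, 11, 14, 16, 20]
Compute completion times sequentially:
  Job 1: processing = 3, completes at 3
  Job 2: processing = 4, completes at 7
  Job 3: processing = 9, completes at 16
  Job 4: processing = 11, completes at 27
  Job 5: processing = 14, completes at 41
  Job 6: processing = 16, completes at 57
  Job 7: processing = 20, completes at 77
Sum of completion times = 228
Average completion time = 228/7 = 32.5714

32.5714


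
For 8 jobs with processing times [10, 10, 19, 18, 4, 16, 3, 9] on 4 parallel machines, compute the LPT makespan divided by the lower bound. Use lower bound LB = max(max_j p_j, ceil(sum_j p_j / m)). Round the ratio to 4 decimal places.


LPT order: [19, 18, 16, 10, 10, 9, 4, 3]
Machine loads after assignment: [22, 22, 25, 20]
LPT makespan = 25
Lower bound = max(max_job, ceil(total/4)) = max(19, 23) = 23
Ratio = 25 / 23 = 1.087

1.087


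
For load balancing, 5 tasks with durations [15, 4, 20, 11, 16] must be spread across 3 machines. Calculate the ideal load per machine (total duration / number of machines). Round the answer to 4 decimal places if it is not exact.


Total processing time = 15 + 4 + 20 + 11 + 16 = 66
Number of machines = 3
Ideal balanced load = 66 / 3 = 22.0

22.0


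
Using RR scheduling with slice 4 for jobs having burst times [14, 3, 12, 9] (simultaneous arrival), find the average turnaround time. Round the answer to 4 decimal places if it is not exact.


Time quantum = 4
Execution trace:
  J1 runs 4 units, time = 4
  J2 runs 3 units, time = 7
  J3 runs 4 units, time = 11
  J4 runs 4 units, time = 15
  J1 runs 4 units, time = 19
  J3 runs 4 units, time = 23
  J4 runs 4 units, time = 27
  J1 runs 4 units, time = 31
  J3 runs 4 units, time = 35
  J4 runs 1 units, time = 36
  J1 runs 2 units, time = 38
Finish times: [38, 7, 35, 36]
Average turnaround = 116/4 = 29.0

29.0


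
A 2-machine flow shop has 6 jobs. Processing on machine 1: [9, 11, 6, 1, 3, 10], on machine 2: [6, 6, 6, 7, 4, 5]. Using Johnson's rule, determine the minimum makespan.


Apply Johnson's rule:
  Group 1 (a <= b): [(4, 1, 7), (5, 3, 4), (3, 6, 6)]
  Group 2 (a > b): [(1, 9, 6), (2, 11, 6), (6, 10, 5)]
Optimal job order: [4, 5, 3, 1, 2, 6]
Schedule:
  Job 4: M1 done at 1, M2 done at 8
  Job 5: M1 done at 4, M2 done at 12
  Job 3: M1 done at 10, M2 done at 18
  Job 1: M1 done at 19, M2 done at 25
  Job 2: M1 done at 30, M2 done at 36
  Job 6: M1 done at 40, M2 done at 45
Makespan = 45

45


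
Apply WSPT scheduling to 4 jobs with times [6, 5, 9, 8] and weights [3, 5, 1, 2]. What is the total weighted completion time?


Compute p/w ratios and sort ascending (WSPT): [(5, 5), (6, 3), (8, 2), (9, 1)]
Compute weighted completion times:
  Job (p=5,w=5): C=5, w*C=5*5=25
  Job (p=6,w=3): C=11, w*C=3*11=33
  Job (p=8,w=2): C=19, w*C=2*19=38
  Job (p=9,w=1): C=28, w*C=1*28=28
Total weighted completion time = 124

124


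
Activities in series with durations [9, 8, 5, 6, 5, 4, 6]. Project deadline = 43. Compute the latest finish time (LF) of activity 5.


LF(activity 5) = deadline - sum of successor durations
Successors: activities 6 through 7 with durations [4, 6]
Sum of successor durations = 10
LF = 43 - 10 = 33

33


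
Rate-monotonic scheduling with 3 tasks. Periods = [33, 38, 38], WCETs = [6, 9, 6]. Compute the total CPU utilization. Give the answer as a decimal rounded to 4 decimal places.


Compute individual utilizations (exact fractions):
  Task 1: C/T = 6/33 = 2/11 (approx. 0.1818)
  Task 2: C/T = 9/38 (approx. 0.2368)
  Task 3: C/T = 6/38 = 3/19 (approx. 0.1579)
Total utilization U = 2/11 + 9/38 + 3/19 = 241/418
Rounded to 4 decimal places: U = 0.5766
RM (Liu & Layland) bound for 3 tasks = 0.779763; compare with U = 241/418 (approx. 0.576555)
U <= bound, so schedulable by RM sufficient condition.

0.5766


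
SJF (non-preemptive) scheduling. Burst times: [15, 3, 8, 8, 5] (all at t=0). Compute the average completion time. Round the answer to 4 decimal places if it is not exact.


SJF order (ascending): [3, 5, 8, 8, 15]
Completion times:
  Job 1: burst=3, C=3
  Job 2: burst=5, C=8
  Job 3: burst=8, C=16
  Job 4: burst=8, C=24
  Job 5: burst=15, C=39
Average completion = 90/5 = 18.0

18.0


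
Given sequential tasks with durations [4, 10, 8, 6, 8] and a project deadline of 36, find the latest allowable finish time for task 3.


LF(activity 3) = deadline - sum of successor durations
Successors: activities 4 through 5 with durations [6, 8]
Sum of successor durations = 14
LF = 36 - 14 = 22

22


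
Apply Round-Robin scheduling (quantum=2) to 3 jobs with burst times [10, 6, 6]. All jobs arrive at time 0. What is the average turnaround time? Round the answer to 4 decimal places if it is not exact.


Time quantum = 2
Execution trace:
  J1 runs 2 units, time = 2
  J2 runs 2 units, time = 4
  J3 runs 2 units, time = 6
  J1 runs 2 units, time = 8
  J2 runs 2 units, time = 10
  J3 runs 2 units, time = 12
  J1 runs 2 units, time = 14
  J2 runs 2 units, time = 16
  J3 runs 2 units, time = 18
  J1 runs 2 units, time = 20
  J1 runs 2 units, time = 22
Finish times: [22, 16, 18]
Average turnaround = 56/3 = 18.6667

18.6667


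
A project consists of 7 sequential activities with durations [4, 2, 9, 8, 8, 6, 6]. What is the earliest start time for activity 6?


Activity 6 starts after activities 1 through 5 complete.
Predecessor durations: [4, 2, 9, 8, 8]
ES = 4 + 2 + 9 + 8 + 8 = 31

31


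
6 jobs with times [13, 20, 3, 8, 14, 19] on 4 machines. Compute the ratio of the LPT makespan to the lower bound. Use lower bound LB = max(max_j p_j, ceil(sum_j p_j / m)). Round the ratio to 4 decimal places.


LPT order: [20, 19, 14, 13, 8, 3]
Machine loads after assignment: [20, 19, 17, 21]
LPT makespan = 21
Lower bound = max(max_job, ceil(total/4)) = max(20, 20) = 20
Ratio = 21 / 20 = 1.05

1.05


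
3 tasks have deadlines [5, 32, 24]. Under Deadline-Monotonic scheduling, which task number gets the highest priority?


Sort tasks by relative deadline (ascending):
  Task 1: deadline = 5
  Task 3: deadline = 24
  Task 2: deadline = 32
Priority order (highest first): [1, 3, 2]
Highest priority task = 1

1


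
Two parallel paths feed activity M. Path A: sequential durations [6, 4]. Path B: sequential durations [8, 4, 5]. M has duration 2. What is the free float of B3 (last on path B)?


ES(B3) = sum of predecessors on chain B = 12
EF(B3) = ES + duration = 12 + 5 = 17
Successor of B3 is M. ES(M) = max(sum(A), sum(B)) = max(10, 17) = 17
Free float = ES(successor) - EF(current) = 17 - 17 = 0

0


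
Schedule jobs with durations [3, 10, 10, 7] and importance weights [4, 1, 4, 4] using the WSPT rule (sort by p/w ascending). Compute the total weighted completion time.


Compute p/w ratios and sort ascending (WSPT): [(3, 4), (7, 4), (10, 4), (10, 1)]
Compute weighted completion times:
  Job (p=3,w=4): C=3, w*C=4*3=12
  Job (p=7,w=4): C=10, w*C=4*10=40
  Job (p=10,w=4): C=20, w*C=4*20=80
  Job (p=10,w=1): C=30, w*C=1*30=30
Total weighted completion time = 162

162


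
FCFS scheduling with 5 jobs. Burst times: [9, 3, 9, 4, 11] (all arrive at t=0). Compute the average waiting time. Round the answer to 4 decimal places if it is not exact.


FCFS order (as given): [9, 3, 9, 4, 11]
Waiting times:
  Job 1: wait = 0
  Job 2: wait = 9
  Job 3: wait = 12
  Job 4: wait = 21
  Job 5: wait = 25
Sum of waiting times = 67
Average waiting time = 67/5 = 13.4

13.4


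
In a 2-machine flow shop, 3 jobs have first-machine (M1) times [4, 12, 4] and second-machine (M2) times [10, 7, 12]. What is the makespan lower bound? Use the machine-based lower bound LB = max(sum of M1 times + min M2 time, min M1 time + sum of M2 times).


LB1 = sum(M1 times) + min(M2 times) = 20 + 7 = 27
LB2 = min(M1 times) + sum(M2 times) = 4 + 29 = 33
Lower bound = max(LB1, LB2) = max(27, 33) = 33

33


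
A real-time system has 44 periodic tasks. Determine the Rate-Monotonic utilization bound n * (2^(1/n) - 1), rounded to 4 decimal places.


Compute 2^(1/44) = 1.0158780831
Subtract 1: 1.0158780831 - 1 = 0.0158780831
Multiply by n: 44 * 0.0158780831 = 0.6986356564
Round to 4 dp: 0.6986

0.6986


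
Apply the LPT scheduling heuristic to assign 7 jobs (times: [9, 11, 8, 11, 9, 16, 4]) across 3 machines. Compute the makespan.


Sort jobs in decreasing order (LPT): [16, 11, 11, 9, 9, 8, 4]
Assign each job to the least loaded machine:
  Machine 1: jobs [16, 8], load = 24
  Machine 2: jobs [11, 9, 4], load = 24
  Machine 3: jobs [11, 9], load = 20
Makespan = max load = 24

24


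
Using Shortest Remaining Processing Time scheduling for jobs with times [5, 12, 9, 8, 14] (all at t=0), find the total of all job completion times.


Since all jobs arrive at t=0, SRPT equals SPT ordering.
SPT order: [5, 8, 9, 12, 14]
Completion times:
  Job 1: p=5, C=5
  Job 2: p=8, C=13
  Job 3: p=9, C=22
  Job 4: p=12, C=34
  Job 5: p=14, C=48
Total completion time = 5 + 13 + 22 + 34 + 48 = 122

122


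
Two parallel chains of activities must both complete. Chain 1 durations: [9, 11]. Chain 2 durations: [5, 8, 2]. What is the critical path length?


Path A total = 9 + 11 = 20
Path B total = 5 + 8 + 2 = 15
Critical path = longest path = max(20, 15) = 20

20


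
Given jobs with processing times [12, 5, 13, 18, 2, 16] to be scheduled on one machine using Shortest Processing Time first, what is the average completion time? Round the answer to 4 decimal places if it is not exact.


Sort jobs by processing time (SPT order): [2, 5, 12, 13, 16, 18]
Compute completion times sequentially:
  Job 1: processing = 2, completes at 2
  Job 2: processing = 5, completes at 7
  Job 3: processing = 12, completes at 19
  Job 4: processing = 13, completes at 32
  Job 5: processing = 16, completes at 48
  Job 6: processing = 18, completes at 66
Sum of completion times = 174
Average completion time = 174/6 = 29.0

29.0


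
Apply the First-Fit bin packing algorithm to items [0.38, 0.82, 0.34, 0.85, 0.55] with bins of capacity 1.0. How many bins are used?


Place items sequentially using First-Fit:
  Item 0.38 -> new Bin 1
  Item 0.82 -> new Bin 2
  Item 0.34 -> Bin 1 (now 0.72)
  Item 0.85 -> new Bin 3
  Item 0.55 -> new Bin 4
Total bins used = 4

4


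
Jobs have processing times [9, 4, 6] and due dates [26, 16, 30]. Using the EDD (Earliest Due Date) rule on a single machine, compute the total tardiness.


Sort by due date (EDD order): [(4, 16), (9, 26), (6, 30)]
Compute completion times and tardiness:
  Job 1: p=4, d=16, C=4, tardiness=max(0,4-16)=0
  Job 2: p=9, d=26, C=13, tardiness=max(0,13-26)=0
  Job 3: p=6, d=30, C=19, tardiness=max(0,19-30)=0
Total tardiness = 0

0


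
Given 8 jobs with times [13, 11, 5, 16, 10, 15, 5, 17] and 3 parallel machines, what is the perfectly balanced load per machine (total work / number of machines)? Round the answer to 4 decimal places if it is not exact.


Total processing time = 13 + 11 + 5 + 16 + 10 + 15 + 5 + 17 = 92
Number of machines = 3
Ideal balanced load = 92 / 3 = 30.6667

30.6667


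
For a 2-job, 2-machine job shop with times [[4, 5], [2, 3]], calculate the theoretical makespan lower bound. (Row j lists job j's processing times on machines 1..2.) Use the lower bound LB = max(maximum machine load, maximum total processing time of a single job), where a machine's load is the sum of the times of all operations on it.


Machine loads:
  Machine 1: 4 + 2 = 6
  Machine 2: 5 + 3 = 8
Max machine load = 8
Job totals:
  Job 1: 9
  Job 2: 5
Max job total = 9
Lower bound = max(8, 9) = 9

9


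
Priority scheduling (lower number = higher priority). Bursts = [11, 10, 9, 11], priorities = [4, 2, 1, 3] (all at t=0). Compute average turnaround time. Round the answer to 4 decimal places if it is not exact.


Sort by priority (ascending = highest first):
Order: [(1, 9), (2, 10), (3, 11), (4, 11)]
Completion times:
  Priority 1, burst=9, C=9
  Priority 2, burst=10, C=19
  Priority 3, burst=11, C=30
  Priority 4, burst=11, C=41
Average turnaround = 99/4 = 24.75

24.75


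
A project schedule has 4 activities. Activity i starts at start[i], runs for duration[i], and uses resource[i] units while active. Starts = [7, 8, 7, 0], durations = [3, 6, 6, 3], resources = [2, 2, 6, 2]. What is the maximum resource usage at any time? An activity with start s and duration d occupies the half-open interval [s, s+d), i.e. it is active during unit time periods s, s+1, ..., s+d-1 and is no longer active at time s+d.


Each activity i is active on [start_i, start_i + duration_i).
Compute total resource usage per time slot:
  t=0: active resources = [2], total = 2
  t=1: active resources = [2], total = 2
  t=2: active resources = [2], total = 2
  t=3: active resources = [], total = 0
  t=4: active resources = [], total = 0
  t=5: active resources = [], total = 0
  t=6: active resources = [], total = 0
  t=7: active resources = [2, 6], total = 8
  t=8: active resources = [2, 2, 6], total = 10
  t=9: active resources = [2, 2, 6], total = 10
  t=10: active resources = [2, 6], total = 8
  t=11: active resources = [2, 6], total = 8
  t=12: active resources = [2, 6], total = 8
  t=13: active resources = [2], total = 2
Peak resource demand = 10

10


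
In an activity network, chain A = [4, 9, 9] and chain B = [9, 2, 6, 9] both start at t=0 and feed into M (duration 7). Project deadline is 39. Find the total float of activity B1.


Forward pass: ES(B1) = sum of predecessors on chain B = 0
EF = ES + duration = 0 + 9 = 9
Backward pass: LF(M) = deadline = 39; LS(M) = 39 - 7 = 32
LF(B1) = LS(M) - sum(successors on chain B) = 32 - 17 = 15
LS = LF - duration = 15 - 9 = 6
Total float = LS - ES = 6 - 0 = 6

6


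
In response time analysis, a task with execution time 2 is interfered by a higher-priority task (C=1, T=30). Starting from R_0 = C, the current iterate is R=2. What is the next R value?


R_next = C + ceil(R_prev / T_hp) * C_hp
ceil(2 / 30) = ceil(0.0667) = 1
Interference = 1 * 1 = 1
R_next = 2 + 1 = 3

3


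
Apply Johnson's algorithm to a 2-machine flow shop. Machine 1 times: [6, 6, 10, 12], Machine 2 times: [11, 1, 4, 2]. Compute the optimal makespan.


Apply Johnson's rule:
  Group 1 (a <= b): [(1, 6, 11)]
  Group 2 (a > b): [(3, 10, 4), (4, 12, 2), (2, 6, 1)]
Optimal job order: [1, 3, 4, 2]
Schedule:
  Job 1: M1 done at 6, M2 done at 17
  Job 3: M1 done at 16, M2 done at 21
  Job 4: M1 done at 28, M2 done at 30
  Job 2: M1 done at 34, M2 done at 35
Makespan = 35

35


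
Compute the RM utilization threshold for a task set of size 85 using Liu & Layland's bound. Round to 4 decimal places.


Compute 2^(1/85) = 1.0081880126
Subtract 1: 1.0081880126 - 1 = 0.0081880126
Multiply by n: 85 * 0.0081880126 = 0.6959810710
Round to 4 dp: 0.6960

0.6960


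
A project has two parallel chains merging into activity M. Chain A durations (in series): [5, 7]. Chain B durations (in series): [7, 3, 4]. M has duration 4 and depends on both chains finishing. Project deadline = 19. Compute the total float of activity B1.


Forward pass: ES(B1) = sum of predecessors on chain B = 0
EF = ES + duration = 0 + 7 = 7
Backward pass: LF(M) = deadline = 19; LS(M) = 19 - 4 = 15
LF(B1) = LS(M) - sum(successors on chain B) = 15 - 7 = 8
LS = LF - duration = 8 - 7 = 1
Total float = LS - ES = 1 - 0 = 1

1


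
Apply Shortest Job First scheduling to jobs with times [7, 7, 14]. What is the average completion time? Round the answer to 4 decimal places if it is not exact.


SJF order (ascending): [7, 7, 14]
Completion times:
  Job 1: burst=7, C=7
  Job 2: burst=7, C=14
  Job 3: burst=14, C=28
Average completion = 49/3 = 16.3333

16.3333


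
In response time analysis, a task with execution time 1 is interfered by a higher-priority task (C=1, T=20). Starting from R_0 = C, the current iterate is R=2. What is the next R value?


R_next = C + ceil(R_prev / T_hp) * C_hp
ceil(2 / 20) = ceil(0.1) = 1
Interference = 1 * 1 = 1
R_next = 1 + 1 = 2
R_next = R_prev, so the iteration has converged (response time = 2).

2


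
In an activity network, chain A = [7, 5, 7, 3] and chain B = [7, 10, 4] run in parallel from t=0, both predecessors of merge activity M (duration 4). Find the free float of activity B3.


ES(B3) = sum of predecessors on chain B = 17
EF(B3) = ES + duration = 17 + 4 = 21
Successor of B3 is M. ES(M) = max(sum(A), sum(B)) = max(22, 21) = 22
Free float = ES(successor) - EF(current) = 22 - 21 = 1

1


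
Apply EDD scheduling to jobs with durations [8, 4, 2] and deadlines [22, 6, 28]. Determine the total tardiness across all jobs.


Sort by due date (EDD order): [(4, 6), (8, 22), (2, 28)]
Compute completion times and tardiness:
  Job 1: p=4, d=6, C=4, tardiness=max(0,4-6)=0
  Job 2: p=8, d=22, C=12, tardiness=max(0,12-22)=0
  Job 3: p=2, d=28, C=14, tardiness=max(0,14-28)=0
Total tardiness = 0

0


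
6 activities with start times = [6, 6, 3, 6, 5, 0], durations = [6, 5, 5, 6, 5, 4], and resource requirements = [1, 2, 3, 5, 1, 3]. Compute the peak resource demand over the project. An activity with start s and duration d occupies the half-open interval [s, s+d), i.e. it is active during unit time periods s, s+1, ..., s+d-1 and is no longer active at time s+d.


Each activity i is active on [start_i, start_i + duration_i).
Compute total resource usage per time slot:
  t=0: active resources = [3], total = 3
  t=1: active resources = [3], total = 3
  t=2: active resources = [3], total = 3
  t=3: active resources = [3, 3], total = 6
  t=4: active resources = [3], total = 3
  t=5: active resources = [3, 1], total = 4
  t=6: active resources = [1, 2, 3, 5, 1], total = 12
  t=7: active resources = [1, 2, 3, 5, 1], total = 12
  t=8: active resources = [1, 2, 5, 1], total = 9
  t=9: active resources = [1, 2, 5, 1], total = 9
  t=10: active resources = [1, 2, 5], total = 8
  t=11: active resources = [1, 5], total = 6
Peak resource demand = 12

12


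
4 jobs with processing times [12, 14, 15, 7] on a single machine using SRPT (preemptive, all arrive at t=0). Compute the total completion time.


Since all jobs arrive at t=0, SRPT equals SPT ordering.
SPT order: [7, 12, 14, 15]
Completion times:
  Job 1: p=7, C=7
  Job 2: p=12, C=19
  Job 3: p=14, C=33
  Job 4: p=15, C=48
Total completion time = 7 + 19 + 33 + 48 = 107

107


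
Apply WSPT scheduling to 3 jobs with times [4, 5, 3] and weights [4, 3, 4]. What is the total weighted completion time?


Compute p/w ratios and sort ascending (WSPT): [(3, 4), (4, 4), (5, 3)]
Compute weighted completion times:
  Job (p=3,w=4): C=3, w*C=4*3=12
  Job (p=4,w=4): C=7, w*C=4*7=28
  Job (p=5,w=3): C=12, w*C=3*12=36
Total weighted completion time = 76

76


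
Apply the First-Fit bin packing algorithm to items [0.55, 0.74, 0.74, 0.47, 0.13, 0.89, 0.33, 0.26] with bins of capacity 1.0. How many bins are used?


Place items sequentially using First-Fit:
  Item 0.55 -> new Bin 1
  Item 0.74 -> new Bin 2
  Item 0.74 -> new Bin 3
  Item 0.47 -> new Bin 4
  Item 0.13 -> Bin 1 (now 0.68)
  Item 0.89 -> new Bin 5
  Item 0.33 -> Bin 4 (now 0.8)
  Item 0.26 -> Bin 1 (now 0.94)
Total bins used = 5

5


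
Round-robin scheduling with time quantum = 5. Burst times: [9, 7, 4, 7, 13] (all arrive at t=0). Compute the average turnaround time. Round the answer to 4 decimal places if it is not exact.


Time quantum = 5
Execution trace:
  J1 runs 5 units, time = 5
  J2 runs 5 units, time = 10
  J3 runs 4 units, time = 14
  J4 runs 5 units, time = 19
  J5 runs 5 units, time = 24
  J1 runs 4 units, time = 28
  J2 runs 2 units, time = 30
  J4 runs 2 units, time = 32
  J5 runs 5 units, time = 37
  J5 runs 3 units, time = 40
Finish times: [28, 30, 14, 32, 40]
Average turnaround = 144/5 = 28.8

28.8


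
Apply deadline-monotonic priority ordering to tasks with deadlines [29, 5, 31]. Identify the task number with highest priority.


Sort tasks by relative deadline (ascending):
  Task 2: deadline = 5
  Task 1: deadline = 29
  Task 3: deadline = 31
Priority order (highest first): [2, 1, 3]
Highest priority task = 2

2


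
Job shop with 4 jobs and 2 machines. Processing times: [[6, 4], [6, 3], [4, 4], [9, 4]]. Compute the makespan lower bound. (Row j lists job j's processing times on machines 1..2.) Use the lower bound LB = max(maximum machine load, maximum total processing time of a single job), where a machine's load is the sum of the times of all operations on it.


Machine loads:
  Machine 1: 6 + 6 + 4 + 9 = 25
  Machine 2: 4 + 3 + 4 + 4 = 15
Max machine load = 25
Job totals:
  Job 1: 10
  Job 2: 9
  Job 3: 8
  Job 4: 13
Max job total = 13
Lower bound = max(25, 13) = 25

25


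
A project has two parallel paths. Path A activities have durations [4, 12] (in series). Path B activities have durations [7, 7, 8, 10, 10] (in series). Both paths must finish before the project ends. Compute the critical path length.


Path A total = 4 + 12 = 16
Path B total = 7 + 7 + 8 + 10 + 10 = 42
Critical path = longest path = max(16, 42) = 42

42


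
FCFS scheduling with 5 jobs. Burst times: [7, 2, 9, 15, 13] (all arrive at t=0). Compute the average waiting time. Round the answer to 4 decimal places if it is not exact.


FCFS order (as given): [7, 2, 9, 15, 13]
Waiting times:
  Job 1: wait = 0
  Job 2: wait = 7
  Job 3: wait = 9
  Job 4: wait = 18
  Job 5: wait = 33
Sum of waiting times = 67
Average waiting time = 67/5 = 13.4

13.4


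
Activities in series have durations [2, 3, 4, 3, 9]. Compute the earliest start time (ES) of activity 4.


Activity 4 starts after activities 1 through 3 complete.
Predecessor durations: [2, 3, 4]
ES = 2 + 3 + 4 = 9

9


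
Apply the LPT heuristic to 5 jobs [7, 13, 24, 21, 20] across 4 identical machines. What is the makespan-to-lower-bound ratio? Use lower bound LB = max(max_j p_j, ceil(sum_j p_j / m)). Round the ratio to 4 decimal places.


LPT order: [24, 21, 20, 13, 7]
Machine loads after assignment: [24, 21, 20, 20]
LPT makespan = 24
Lower bound = max(max_job, ceil(total/4)) = max(24, 22) = 24
Ratio = 24 / 24 = 1.0

1.0


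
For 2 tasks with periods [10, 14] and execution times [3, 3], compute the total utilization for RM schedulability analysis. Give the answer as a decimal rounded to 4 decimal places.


Compute individual utilizations (exact fractions):
  Task 1: C/T = 3/10 (approx. 0.3)
  Task 2: C/T = 3/14 (approx. 0.2143)
Total utilization U = 3/10 + 3/14 = 18/35
Rounded to 4 decimal places: U = 0.5143
RM (Liu & Layland) bound for 2 tasks = 0.828427; compare with U = 18/35 (approx. 0.514286)
U <= bound, so schedulable by RM sufficient condition.

0.5143


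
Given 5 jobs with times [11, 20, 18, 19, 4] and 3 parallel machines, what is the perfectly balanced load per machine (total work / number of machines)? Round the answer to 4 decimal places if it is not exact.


Total processing time = 11 + 20 + 18 + 19 + 4 = 72
Number of machines = 3
Ideal balanced load = 72 / 3 = 24.0

24.0


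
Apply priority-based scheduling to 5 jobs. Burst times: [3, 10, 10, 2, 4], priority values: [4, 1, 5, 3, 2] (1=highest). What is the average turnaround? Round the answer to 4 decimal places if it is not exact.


Sort by priority (ascending = highest first):
Order: [(1, 10), (2, 4), (3, 2), (4, 3), (5, 10)]
Completion times:
  Priority 1, burst=10, C=10
  Priority 2, burst=4, C=14
  Priority 3, burst=2, C=16
  Priority 4, burst=3, C=19
  Priority 5, burst=10, C=29
Average turnaround = 88/5 = 17.6

17.6


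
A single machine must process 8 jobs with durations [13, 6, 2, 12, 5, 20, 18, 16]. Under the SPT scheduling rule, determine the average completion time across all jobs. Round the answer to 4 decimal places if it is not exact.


Sort jobs by processing time (SPT order): [2, 5, 6, 12, 13, 16, 18, 20]
Compute completion times sequentially:
  Job 1: processing = 2, completes at 2
  Job 2: processing = 5, completes at 7
  Job 3: processing = 6, completes at 13
  Job 4: processing = 12, completes at 25
  Job 5: processing = 13, completes at 38
  Job 6: processing = 16, completes at 54
  Job 7: processing = 18, completes at 72
  Job 8: processing = 20, completes at 92
Sum of completion times = 303
Average completion time = 303/8 = 37.875

37.875


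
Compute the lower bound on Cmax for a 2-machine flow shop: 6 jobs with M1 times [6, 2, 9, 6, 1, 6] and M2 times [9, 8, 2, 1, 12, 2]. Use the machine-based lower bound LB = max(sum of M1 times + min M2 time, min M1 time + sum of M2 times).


LB1 = sum(M1 times) + min(M2 times) = 30 + 1 = 31
LB2 = min(M1 times) + sum(M2 times) = 1 + 34 = 35
Lower bound = max(LB1, LB2) = max(31, 35) = 35

35


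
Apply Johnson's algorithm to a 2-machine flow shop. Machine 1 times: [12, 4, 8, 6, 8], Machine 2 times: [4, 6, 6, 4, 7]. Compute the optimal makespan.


Apply Johnson's rule:
  Group 1 (a <= b): [(2, 4, 6)]
  Group 2 (a > b): [(5, 8, 7), (3, 8, 6), (1, 12, 4), (4, 6, 4)]
Optimal job order: [2, 5, 3, 1, 4]
Schedule:
  Job 2: M1 done at 4, M2 done at 10
  Job 5: M1 done at 12, M2 done at 19
  Job 3: M1 done at 20, M2 done at 26
  Job 1: M1 done at 32, M2 done at 36
  Job 4: M1 done at 38, M2 done at 42
Makespan = 42

42


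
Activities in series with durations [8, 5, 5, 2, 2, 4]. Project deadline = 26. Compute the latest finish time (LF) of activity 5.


LF(activity 5) = deadline - sum of successor durations
Successors: activities 6 through 6 with durations [4]
Sum of successor durations = 4
LF = 26 - 4 = 22

22


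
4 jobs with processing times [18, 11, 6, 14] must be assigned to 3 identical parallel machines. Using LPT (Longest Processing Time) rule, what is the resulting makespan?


Sort jobs in decreasing order (LPT): [18, 14, 11, 6]
Assign each job to the least loaded machine:
  Machine 1: jobs [18], load = 18
  Machine 2: jobs [14], load = 14
  Machine 3: jobs [11, 6], load = 17
Makespan = max load = 18

18


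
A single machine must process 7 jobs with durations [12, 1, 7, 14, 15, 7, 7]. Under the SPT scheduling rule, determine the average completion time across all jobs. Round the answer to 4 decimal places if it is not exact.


Sort jobs by processing time (SPT order): [1, 7, 7, 7, 12, 14, 15]
Compute completion times sequentially:
  Job 1: processing = 1, completes at 1
  Job 2: processing = 7, completes at 8
  Job 3: processing = 7, completes at 15
  Job 4: processing = 7, completes at 22
  Job 5: processing = 12, completes at 34
  Job 6: processing = 14, completes at 48
  Job 7: processing = 15, completes at 63
Sum of completion times = 191
Average completion time = 191/7 = 27.2857

27.2857


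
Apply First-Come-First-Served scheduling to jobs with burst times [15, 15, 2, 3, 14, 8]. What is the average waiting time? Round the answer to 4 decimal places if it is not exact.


FCFS order (as given): [15, 15, 2, 3, 14, 8]
Waiting times:
  Job 1: wait = 0
  Job 2: wait = 15
  Job 3: wait = 30
  Job 4: wait = 32
  Job 5: wait = 35
  Job 6: wait = 49
Sum of waiting times = 161
Average waiting time = 161/6 = 26.8333

26.8333


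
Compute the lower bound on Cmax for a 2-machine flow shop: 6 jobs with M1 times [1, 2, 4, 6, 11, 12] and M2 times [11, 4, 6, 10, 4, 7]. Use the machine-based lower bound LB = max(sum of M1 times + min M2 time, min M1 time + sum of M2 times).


LB1 = sum(M1 times) + min(M2 times) = 36 + 4 = 40
LB2 = min(M1 times) + sum(M2 times) = 1 + 42 = 43
Lower bound = max(LB1, LB2) = max(40, 43) = 43

43
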